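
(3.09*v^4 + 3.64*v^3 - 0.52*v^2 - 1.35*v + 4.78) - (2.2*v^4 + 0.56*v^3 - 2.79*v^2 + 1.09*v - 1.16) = 0.89*v^4 + 3.08*v^3 + 2.27*v^2 - 2.44*v + 5.94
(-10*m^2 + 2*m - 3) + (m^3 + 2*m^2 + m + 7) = m^3 - 8*m^2 + 3*m + 4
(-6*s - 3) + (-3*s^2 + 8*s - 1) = -3*s^2 + 2*s - 4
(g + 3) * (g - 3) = g^2 - 9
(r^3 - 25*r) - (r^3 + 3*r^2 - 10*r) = -3*r^2 - 15*r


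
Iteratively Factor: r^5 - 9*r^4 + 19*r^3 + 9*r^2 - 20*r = (r - 4)*(r^4 - 5*r^3 - r^2 + 5*r) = (r - 4)*(r - 1)*(r^3 - 4*r^2 - 5*r) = (r - 4)*(r - 1)*(r + 1)*(r^2 - 5*r) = r*(r - 4)*(r - 1)*(r + 1)*(r - 5)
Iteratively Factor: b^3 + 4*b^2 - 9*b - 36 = (b + 4)*(b^2 - 9) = (b + 3)*(b + 4)*(b - 3)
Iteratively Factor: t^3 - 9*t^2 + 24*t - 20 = (t - 2)*(t^2 - 7*t + 10) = (t - 2)^2*(t - 5)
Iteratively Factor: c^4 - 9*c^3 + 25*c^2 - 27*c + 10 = (c - 5)*(c^3 - 4*c^2 + 5*c - 2) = (c - 5)*(c - 1)*(c^2 - 3*c + 2) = (c - 5)*(c - 1)^2*(c - 2)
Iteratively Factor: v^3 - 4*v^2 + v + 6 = (v - 2)*(v^2 - 2*v - 3) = (v - 3)*(v - 2)*(v + 1)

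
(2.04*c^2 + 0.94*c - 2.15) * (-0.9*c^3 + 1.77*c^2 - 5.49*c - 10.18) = -1.836*c^5 + 2.7648*c^4 - 7.6008*c^3 - 29.7333*c^2 + 2.2343*c + 21.887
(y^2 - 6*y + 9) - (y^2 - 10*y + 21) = 4*y - 12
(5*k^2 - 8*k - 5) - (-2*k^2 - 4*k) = 7*k^2 - 4*k - 5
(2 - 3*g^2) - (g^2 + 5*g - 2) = -4*g^2 - 5*g + 4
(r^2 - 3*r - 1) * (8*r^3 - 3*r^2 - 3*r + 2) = 8*r^5 - 27*r^4 - 2*r^3 + 14*r^2 - 3*r - 2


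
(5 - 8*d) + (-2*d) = 5 - 10*d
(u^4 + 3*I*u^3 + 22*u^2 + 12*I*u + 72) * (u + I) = u^5 + 4*I*u^4 + 19*u^3 + 34*I*u^2 + 60*u + 72*I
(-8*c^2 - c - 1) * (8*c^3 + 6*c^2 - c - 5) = -64*c^5 - 56*c^4 - 6*c^3 + 35*c^2 + 6*c + 5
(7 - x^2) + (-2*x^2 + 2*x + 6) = -3*x^2 + 2*x + 13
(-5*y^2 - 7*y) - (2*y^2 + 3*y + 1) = -7*y^2 - 10*y - 1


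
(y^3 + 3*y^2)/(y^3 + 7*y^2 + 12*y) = y/(y + 4)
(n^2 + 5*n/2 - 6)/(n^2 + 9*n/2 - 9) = (n + 4)/(n + 6)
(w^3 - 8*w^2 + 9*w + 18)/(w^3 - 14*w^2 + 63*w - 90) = (w + 1)/(w - 5)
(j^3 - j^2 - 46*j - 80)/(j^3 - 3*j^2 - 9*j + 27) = (j^3 - j^2 - 46*j - 80)/(j^3 - 3*j^2 - 9*j + 27)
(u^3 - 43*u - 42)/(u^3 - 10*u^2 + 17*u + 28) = (u + 6)/(u - 4)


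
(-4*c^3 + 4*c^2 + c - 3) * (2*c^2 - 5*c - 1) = -8*c^5 + 28*c^4 - 14*c^3 - 15*c^2 + 14*c + 3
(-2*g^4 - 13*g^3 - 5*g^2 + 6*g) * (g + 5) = -2*g^5 - 23*g^4 - 70*g^3 - 19*g^2 + 30*g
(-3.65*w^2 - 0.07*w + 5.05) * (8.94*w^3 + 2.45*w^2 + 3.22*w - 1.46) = -32.631*w^5 - 9.5683*w^4 + 33.2225*w^3 + 17.4761*w^2 + 16.3632*w - 7.373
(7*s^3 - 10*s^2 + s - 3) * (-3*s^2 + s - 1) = -21*s^5 + 37*s^4 - 20*s^3 + 20*s^2 - 4*s + 3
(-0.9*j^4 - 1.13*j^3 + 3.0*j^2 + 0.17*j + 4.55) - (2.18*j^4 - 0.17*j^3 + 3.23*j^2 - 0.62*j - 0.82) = -3.08*j^4 - 0.96*j^3 - 0.23*j^2 + 0.79*j + 5.37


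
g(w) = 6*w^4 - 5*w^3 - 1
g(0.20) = -1.03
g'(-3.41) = -1126.07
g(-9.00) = 43010.00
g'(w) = 24*w^3 - 15*w^2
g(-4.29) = 2426.03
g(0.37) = -1.14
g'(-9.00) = -18711.00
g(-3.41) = 1008.54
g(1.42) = 9.08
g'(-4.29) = -2170.95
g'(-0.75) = -18.56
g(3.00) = 350.00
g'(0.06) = -0.05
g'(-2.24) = -345.01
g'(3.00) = 513.00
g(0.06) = -1.00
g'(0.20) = -0.41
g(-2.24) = 206.25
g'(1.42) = 38.47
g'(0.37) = -0.84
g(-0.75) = 3.01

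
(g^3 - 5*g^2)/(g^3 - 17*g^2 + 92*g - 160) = g^2/(g^2 - 12*g + 32)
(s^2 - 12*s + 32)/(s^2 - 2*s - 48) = (s - 4)/(s + 6)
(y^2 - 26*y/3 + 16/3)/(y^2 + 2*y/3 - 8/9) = 3*(y - 8)/(3*y + 4)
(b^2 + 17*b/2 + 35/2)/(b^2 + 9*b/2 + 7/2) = (b + 5)/(b + 1)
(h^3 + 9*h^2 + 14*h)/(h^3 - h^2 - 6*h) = (h + 7)/(h - 3)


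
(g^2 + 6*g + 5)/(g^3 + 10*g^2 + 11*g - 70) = (g + 1)/(g^2 + 5*g - 14)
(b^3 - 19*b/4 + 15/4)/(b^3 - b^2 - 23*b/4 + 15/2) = (b - 1)/(b - 2)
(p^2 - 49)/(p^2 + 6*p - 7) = (p - 7)/(p - 1)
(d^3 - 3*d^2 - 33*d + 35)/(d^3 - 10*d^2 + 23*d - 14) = (d + 5)/(d - 2)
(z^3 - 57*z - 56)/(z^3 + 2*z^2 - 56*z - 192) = (z^2 + 8*z + 7)/(z^2 + 10*z + 24)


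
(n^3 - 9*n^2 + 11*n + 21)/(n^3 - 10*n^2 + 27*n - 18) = (n^2 - 6*n - 7)/(n^2 - 7*n + 6)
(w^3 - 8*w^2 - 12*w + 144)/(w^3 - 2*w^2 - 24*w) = (w - 6)/w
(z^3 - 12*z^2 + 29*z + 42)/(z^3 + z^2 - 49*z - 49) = (z - 6)/(z + 7)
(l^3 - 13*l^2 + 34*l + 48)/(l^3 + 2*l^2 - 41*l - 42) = (l - 8)/(l + 7)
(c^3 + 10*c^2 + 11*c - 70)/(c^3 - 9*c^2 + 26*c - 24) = (c^2 + 12*c + 35)/(c^2 - 7*c + 12)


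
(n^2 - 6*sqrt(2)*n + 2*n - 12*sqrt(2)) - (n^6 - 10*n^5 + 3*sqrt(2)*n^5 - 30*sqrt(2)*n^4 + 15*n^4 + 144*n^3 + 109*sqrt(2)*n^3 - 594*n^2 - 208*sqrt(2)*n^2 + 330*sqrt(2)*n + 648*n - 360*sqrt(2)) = -n^6 - 3*sqrt(2)*n^5 + 10*n^5 - 15*n^4 + 30*sqrt(2)*n^4 - 109*sqrt(2)*n^3 - 144*n^3 + 208*sqrt(2)*n^2 + 595*n^2 - 646*n - 336*sqrt(2)*n + 348*sqrt(2)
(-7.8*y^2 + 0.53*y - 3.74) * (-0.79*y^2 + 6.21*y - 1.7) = 6.162*y^4 - 48.8567*y^3 + 19.5059*y^2 - 24.1264*y + 6.358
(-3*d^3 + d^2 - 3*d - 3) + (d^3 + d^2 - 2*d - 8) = -2*d^3 + 2*d^2 - 5*d - 11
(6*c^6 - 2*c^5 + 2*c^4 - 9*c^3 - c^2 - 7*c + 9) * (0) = 0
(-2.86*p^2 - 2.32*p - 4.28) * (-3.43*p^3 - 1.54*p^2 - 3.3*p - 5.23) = 9.8098*p^5 + 12.362*p^4 + 27.6912*p^3 + 29.205*p^2 + 26.2576*p + 22.3844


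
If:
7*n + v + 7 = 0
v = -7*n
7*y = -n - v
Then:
No Solution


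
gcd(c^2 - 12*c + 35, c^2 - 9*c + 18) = 1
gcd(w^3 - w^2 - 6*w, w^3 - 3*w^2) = w^2 - 3*w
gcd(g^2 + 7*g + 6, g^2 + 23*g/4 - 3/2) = g + 6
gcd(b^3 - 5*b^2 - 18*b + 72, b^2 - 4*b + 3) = b - 3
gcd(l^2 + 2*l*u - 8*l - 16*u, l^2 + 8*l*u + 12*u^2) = l + 2*u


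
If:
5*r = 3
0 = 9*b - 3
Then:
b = 1/3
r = 3/5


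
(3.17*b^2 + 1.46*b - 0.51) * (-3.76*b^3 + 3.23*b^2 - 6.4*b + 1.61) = -11.9192*b^5 + 4.7495*b^4 - 13.6546*b^3 - 5.8876*b^2 + 5.6146*b - 0.8211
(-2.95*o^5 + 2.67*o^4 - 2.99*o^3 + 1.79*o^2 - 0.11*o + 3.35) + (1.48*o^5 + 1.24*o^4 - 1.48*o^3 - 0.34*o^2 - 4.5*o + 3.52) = -1.47*o^5 + 3.91*o^4 - 4.47*o^3 + 1.45*o^2 - 4.61*o + 6.87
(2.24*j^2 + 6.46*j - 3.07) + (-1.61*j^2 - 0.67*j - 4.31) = 0.63*j^2 + 5.79*j - 7.38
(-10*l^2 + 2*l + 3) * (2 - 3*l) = 30*l^3 - 26*l^2 - 5*l + 6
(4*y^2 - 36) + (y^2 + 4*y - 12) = 5*y^2 + 4*y - 48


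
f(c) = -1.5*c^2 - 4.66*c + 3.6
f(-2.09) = 6.79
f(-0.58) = 5.80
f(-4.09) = -2.43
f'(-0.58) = -2.92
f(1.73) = -8.95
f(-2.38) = 6.19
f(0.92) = -1.96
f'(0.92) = -7.42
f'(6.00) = -22.66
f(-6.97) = -36.79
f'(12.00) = -40.66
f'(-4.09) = 7.61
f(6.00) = -78.36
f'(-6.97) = 16.25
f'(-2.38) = 2.48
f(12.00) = -268.32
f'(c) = -3.0*c - 4.66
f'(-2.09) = 1.61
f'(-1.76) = 0.62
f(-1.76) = 7.16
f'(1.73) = -9.85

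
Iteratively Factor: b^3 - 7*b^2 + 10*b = (b - 5)*(b^2 - 2*b) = (b - 5)*(b - 2)*(b)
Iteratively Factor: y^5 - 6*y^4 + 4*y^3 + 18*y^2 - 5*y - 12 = (y - 3)*(y^4 - 3*y^3 - 5*y^2 + 3*y + 4) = (y - 3)*(y + 1)*(y^3 - 4*y^2 - y + 4) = (y - 4)*(y - 3)*(y + 1)*(y^2 - 1) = (y - 4)*(y - 3)*(y + 1)^2*(y - 1)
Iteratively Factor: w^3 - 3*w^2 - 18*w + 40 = (w - 5)*(w^2 + 2*w - 8) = (w - 5)*(w + 4)*(w - 2)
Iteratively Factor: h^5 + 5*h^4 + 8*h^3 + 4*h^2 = (h)*(h^4 + 5*h^3 + 8*h^2 + 4*h) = h^2*(h^3 + 5*h^2 + 8*h + 4) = h^2*(h + 2)*(h^2 + 3*h + 2) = h^2*(h + 1)*(h + 2)*(h + 2)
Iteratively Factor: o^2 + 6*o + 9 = (o + 3)*(o + 3)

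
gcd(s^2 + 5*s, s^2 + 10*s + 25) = s + 5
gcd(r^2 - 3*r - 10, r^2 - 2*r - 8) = r + 2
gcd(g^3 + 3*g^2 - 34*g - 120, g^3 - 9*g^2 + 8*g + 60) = g - 6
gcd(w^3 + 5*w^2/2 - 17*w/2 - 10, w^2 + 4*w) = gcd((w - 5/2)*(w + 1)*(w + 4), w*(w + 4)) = w + 4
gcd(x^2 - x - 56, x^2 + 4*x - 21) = x + 7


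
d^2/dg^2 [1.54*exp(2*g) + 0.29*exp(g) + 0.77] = (6.16*exp(g) + 0.29)*exp(g)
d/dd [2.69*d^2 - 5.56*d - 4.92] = 5.38*d - 5.56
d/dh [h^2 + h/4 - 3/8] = 2*h + 1/4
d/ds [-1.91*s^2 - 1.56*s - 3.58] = -3.82*s - 1.56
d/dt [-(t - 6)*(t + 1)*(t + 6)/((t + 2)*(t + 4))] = (-t^4 - 12*t^3 - 66*t^2 - 88*t + 72)/(t^4 + 12*t^3 + 52*t^2 + 96*t + 64)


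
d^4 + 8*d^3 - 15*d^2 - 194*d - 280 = (d - 5)*(d + 2)*(d + 4)*(d + 7)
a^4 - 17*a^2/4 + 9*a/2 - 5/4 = (a - 1)^2*(a - 1/2)*(a + 5/2)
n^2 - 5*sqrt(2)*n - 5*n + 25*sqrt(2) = (n - 5)*(n - 5*sqrt(2))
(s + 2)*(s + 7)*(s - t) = s^3 - s^2*t + 9*s^2 - 9*s*t + 14*s - 14*t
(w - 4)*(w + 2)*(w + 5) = w^3 + 3*w^2 - 18*w - 40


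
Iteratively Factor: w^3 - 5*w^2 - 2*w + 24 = (w - 4)*(w^2 - w - 6) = (w - 4)*(w + 2)*(w - 3)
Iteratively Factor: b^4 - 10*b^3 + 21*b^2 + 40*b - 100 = (b - 5)*(b^3 - 5*b^2 - 4*b + 20) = (b - 5)*(b - 2)*(b^2 - 3*b - 10) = (b - 5)^2*(b - 2)*(b + 2)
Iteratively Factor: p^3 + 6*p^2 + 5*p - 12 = (p + 4)*(p^2 + 2*p - 3) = (p + 3)*(p + 4)*(p - 1)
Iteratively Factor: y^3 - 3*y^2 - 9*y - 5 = (y + 1)*(y^2 - 4*y - 5) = (y - 5)*(y + 1)*(y + 1)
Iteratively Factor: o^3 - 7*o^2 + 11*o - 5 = (o - 1)*(o^2 - 6*o + 5) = (o - 1)^2*(o - 5)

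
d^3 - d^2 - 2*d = d*(d - 2)*(d + 1)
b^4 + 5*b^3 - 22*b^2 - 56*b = b*(b - 4)*(b + 2)*(b + 7)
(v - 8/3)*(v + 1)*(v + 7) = v^3 + 16*v^2/3 - 43*v/3 - 56/3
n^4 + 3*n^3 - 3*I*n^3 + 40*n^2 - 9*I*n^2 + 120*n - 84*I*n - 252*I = (n + 3)*(n - 7*I)*(n - 2*I)*(n + 6*I)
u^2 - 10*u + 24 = (u - 6)*(u - 4)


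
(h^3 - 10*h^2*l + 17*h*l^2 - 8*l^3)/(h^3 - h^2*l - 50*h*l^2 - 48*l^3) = (h^2 - 2*h*l + l^2)/(h^2 + 7*h*l + 6*l^2)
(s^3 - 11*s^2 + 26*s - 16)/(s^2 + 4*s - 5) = (s^2 - 10*s + 16)/(s + 5)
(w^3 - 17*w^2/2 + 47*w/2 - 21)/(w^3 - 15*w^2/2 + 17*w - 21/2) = (w - 2)/(w - 1)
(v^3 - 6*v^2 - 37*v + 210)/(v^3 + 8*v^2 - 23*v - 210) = (v - 7)/(v + 7)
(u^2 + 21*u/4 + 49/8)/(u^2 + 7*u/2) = (u + 7/4)/u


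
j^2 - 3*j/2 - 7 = (j - 7/2)*(j + 2)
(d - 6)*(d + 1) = d^2 - 5*d - 6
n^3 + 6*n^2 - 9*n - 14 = (n - 2)*(n + 1)*(n + 7)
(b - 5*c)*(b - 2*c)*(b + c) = b^3 - 6*b^2*c + 3*b*c^2 + 10*c^3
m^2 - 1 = (m - 1)*(m + 1)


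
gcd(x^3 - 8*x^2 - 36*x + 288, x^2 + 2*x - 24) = x + 6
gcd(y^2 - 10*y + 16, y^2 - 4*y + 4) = y - 2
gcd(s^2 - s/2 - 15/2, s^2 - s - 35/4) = s + 5/2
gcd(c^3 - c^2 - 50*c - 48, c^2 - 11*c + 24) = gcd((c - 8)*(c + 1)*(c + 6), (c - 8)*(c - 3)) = c - 8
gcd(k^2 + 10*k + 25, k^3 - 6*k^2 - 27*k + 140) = k + 5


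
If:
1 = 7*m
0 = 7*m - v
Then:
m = 1/7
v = 1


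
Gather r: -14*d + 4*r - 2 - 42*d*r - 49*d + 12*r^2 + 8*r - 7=-63*d + 12*r^2 + r*(12 - 42*d) - 9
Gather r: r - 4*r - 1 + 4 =3 - 3*r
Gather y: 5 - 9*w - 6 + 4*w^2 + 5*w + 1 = 4*w^2 - 4*w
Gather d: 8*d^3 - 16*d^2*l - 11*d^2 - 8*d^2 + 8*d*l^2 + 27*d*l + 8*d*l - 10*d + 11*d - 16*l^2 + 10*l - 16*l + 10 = 8*d^3 + d^2*(-16*l - 19) + d*(8*l^2 + 35*l + 1) - 16*l^2 - 6*l + 10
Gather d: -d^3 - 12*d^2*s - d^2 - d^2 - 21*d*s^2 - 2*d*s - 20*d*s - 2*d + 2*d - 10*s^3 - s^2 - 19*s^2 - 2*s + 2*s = -d^3 + d^2*(-12*s - 2) + d*(-21*s^2 - 22*s) - 10*s^3 - 20*s^2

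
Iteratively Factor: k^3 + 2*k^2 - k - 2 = (k - 1)*(k^2 + 3*k + 2) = (k - 1)*(k + 1)*(k + 2)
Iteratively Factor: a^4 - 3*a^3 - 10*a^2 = (a)*(a^3 - 3*a^2 - 10*a) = a*(a + 2)*(a^2 - 5*a) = a^2*(a + 2)*(a - 5)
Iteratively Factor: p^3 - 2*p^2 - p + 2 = (p + 1)*(p^2 - 3*p + 2) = (p - 1)*(p + 1)*(p - 2)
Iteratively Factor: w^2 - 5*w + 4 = (w - 1)*(w - 4)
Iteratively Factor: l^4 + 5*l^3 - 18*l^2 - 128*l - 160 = (l + 4)*(l^3 + l^2 - 22*l - 40) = (l + 2)*(l + 4)*(l^2 - l - 20) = (l + 2)*(l + 4)^2*(l - 5)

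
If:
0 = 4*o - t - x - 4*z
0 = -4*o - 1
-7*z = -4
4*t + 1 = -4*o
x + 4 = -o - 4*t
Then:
No Solution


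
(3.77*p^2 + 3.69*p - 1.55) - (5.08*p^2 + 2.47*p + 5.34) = -1.31*p^2 + 1.22*p - 6.89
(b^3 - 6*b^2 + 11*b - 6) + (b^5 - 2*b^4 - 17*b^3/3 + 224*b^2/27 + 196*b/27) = b^5 - 2*b^4 - 14*b^3/3 + 62*b^2/27 + 493*b/27 - 6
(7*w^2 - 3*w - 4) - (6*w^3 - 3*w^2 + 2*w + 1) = -6*w^3 + 10*w^2 - 5*w - 5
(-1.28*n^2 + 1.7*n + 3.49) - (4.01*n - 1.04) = -1.28*n^2 - 2.31*n + 4.53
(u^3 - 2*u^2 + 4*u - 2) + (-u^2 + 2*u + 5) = u^3 - 3*u^2 + 6*u + 3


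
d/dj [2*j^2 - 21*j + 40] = 4*j - 21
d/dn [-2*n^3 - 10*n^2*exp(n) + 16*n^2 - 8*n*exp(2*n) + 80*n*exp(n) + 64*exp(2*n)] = -10*n^2*exp(n) - 6*n^2 - 16*n*exp(2*n) + 60*n*exp(n) + 32*n + 120*exp(2*n) + 80*exp(n)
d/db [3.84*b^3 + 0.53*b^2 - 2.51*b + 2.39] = 11.52*b^2 + 1.06*b - 2.51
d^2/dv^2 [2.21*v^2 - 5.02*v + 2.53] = 4.42000000000000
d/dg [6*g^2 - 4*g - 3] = 12*g - 4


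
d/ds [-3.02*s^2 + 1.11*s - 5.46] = 1.11 - 6.04*s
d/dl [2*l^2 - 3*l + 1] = 4*l - 3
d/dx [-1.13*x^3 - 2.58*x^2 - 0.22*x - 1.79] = -3.39*x^2 - 5.16*x - 0.22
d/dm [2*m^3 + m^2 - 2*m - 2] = 6*m^2 + 2*m - 2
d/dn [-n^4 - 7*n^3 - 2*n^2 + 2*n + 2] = -4*n^3 - 21*n^2 - 4*n + 2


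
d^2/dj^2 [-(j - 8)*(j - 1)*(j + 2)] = 14 - 6*j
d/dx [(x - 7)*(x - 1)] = 2*x - 8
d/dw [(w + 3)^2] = 2*w + 6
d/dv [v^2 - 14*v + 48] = 2*v - 14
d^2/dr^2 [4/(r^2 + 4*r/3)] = 24*(-3*r*(3*r + 4) + 4*(3*r + 2)^2)/(r^3*(3*r + 4)^3)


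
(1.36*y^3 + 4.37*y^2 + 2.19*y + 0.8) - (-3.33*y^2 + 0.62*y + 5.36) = 1.36*y^3 + 7.7*y^2 + 1.57*y - 4.56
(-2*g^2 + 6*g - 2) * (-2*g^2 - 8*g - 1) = 4*g^4 + 4*g^3 - 42*g^2 + 10*g + 2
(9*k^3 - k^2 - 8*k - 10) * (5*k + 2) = 45*k^4 + 13*k^3 - 42*k^2 - 66*k - 20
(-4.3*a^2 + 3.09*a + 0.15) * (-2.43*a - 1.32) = 10.449*a^3 - 1.8327*a^2 - 4.4433*a - 0.198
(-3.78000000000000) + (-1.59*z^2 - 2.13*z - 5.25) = -1.59*z^2 - 2.13*z - 9.03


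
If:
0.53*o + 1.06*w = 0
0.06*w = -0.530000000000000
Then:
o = 17.67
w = -8.83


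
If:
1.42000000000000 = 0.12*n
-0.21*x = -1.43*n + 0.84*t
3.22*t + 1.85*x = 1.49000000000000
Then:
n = 11.83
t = 35.31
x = -60.65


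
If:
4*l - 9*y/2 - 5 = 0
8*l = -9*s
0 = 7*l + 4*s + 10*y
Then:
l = 100/111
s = -800/999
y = -310/999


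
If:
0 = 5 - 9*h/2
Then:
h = 10/9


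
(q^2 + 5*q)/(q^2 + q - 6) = q*(q + 5)/(q^2 + q - 6)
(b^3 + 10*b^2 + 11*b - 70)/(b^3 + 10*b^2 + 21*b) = (b^2 + 3*b - 10)/(b*(b + 3))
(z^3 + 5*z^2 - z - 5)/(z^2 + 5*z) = z - 1/z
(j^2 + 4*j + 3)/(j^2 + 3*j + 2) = (j + 3)/(j + 2)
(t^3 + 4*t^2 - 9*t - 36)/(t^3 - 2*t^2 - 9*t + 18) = (t + 4)/(t - 2)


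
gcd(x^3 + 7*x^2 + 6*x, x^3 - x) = x^2 + x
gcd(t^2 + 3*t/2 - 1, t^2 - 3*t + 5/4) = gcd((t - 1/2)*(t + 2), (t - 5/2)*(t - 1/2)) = t - 1/2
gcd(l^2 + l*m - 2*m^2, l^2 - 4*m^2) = l + 2*m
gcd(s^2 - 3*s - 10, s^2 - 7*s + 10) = s - 5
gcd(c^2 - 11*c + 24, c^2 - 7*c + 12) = c - 3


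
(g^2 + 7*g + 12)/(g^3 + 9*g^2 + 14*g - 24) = (g + 3)/(g^2 + 5*g - 6)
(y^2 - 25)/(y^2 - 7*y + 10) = (y + 5)/(y - 2)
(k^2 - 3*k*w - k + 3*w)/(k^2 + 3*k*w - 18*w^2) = (k - 1)/(k + 6*w)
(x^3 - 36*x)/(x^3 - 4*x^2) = (x^2 - 36)/(x*(x - 4))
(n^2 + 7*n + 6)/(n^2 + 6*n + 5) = (n + 6)/(n + 5)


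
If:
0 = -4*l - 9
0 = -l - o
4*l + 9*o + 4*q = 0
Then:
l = -9/4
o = 9/4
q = -45/16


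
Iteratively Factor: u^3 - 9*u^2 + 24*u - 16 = (u - 4)*(u^2 - 5*u + 4) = (u - 4)*(u - 1)*(u - 4)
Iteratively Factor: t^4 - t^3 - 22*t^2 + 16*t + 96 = (t + 4)*(t^3 - 5*t^2 - 2*t + 24) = (t - 4)*(t + 4)*(t^2 - t - 6) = (t - 4)*(t - 3)*(t + 4)*(t + 2)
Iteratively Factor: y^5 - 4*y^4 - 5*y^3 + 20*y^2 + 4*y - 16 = (y - 2)*(y^4 - 2*y^3 - 9*y^2 + 2*y + 8) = (y - 2)*(y + 1)*(y^3 - 3*y^2 - 6*y + 8) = (y - 2)*(y + 1)*(y + 2)*(y^2 - 5*y + 4) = (y - 2)*(y - 1)*(y + 1)*(y + 2)*(y - 4)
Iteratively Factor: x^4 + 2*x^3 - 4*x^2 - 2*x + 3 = (x + 3)*(x^3 - x^2 - x + 1) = (x - 1)*(x + 3)*(x^2 - 1) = (x - 1)^2*(x + 3)*(x + 1)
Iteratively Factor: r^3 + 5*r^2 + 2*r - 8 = (r + 4)*(r^2 + r - 2) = (r + 2)*(r + 4)*(r - 1)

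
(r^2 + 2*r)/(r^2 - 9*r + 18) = r*(r + 2)/(r^2 - 9*r + 18)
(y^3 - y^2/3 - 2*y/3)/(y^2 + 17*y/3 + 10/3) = y*(y - 1)/(y + 5)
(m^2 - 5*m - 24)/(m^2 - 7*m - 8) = (m + 3)/(m + 1)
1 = 1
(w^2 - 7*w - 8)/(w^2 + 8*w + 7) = (w - 8)/(w + 7)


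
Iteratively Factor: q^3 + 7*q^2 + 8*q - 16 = (q - 1)*(q^2 + 8*q + 16) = (q - 1)*(q + 4)*(q + 4)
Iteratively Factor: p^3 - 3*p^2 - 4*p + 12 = (p + 2)*(p^2 - 5*p + 6) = (p - 2)*(p + 2)*(p - 3)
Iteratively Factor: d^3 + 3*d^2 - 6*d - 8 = (d + 4)*(d^2 - d - 2) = (d - 2)*(d + 4)*(d + 1)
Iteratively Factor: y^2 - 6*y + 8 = (y - 2)*(y - 4)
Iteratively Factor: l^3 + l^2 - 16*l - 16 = (l + 1)*(l^2 - 16) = (l + 1)*(l + 4)*(l - 4)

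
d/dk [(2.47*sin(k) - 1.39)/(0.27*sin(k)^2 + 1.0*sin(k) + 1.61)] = (-0.6669*sin(k)^2 + 0.7506*sin(k) + 5.3667)*cos(k)/(0.0729*sin(k)^4 + 0.54*sin(k)^3 + 1.8694*sin(k)^2 + 3.22*sin(k) + 2.5921)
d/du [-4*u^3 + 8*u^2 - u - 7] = -12*u^2 + 16*u - 1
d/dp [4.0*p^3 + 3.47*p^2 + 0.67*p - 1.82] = 12.0*p^2 + 6.94*p + 0.67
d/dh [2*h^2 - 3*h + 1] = 4*h - 3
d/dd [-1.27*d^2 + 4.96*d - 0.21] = 4.96 - 2.54*d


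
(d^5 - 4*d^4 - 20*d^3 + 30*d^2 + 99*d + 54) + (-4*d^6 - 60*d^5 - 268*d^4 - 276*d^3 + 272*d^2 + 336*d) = -4*d^6 - 59*d^5 - 272*d^4 - 296*d^3 + 302*d^2 + 435*d + 54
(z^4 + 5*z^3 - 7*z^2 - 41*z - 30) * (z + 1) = z^5 + 6*z^4 - 2*z^3 - 48*z^2 - 71*z - 30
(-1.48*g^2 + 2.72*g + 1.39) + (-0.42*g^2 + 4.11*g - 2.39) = -1.9*g^2 + 6.83*g - 1.0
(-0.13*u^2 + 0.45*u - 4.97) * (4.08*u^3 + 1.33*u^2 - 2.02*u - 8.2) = -0.5304*u^5 + 1.6631*u^4 - 19.4165*u^3 - 6.4531*u^2 + 6.3494*u + 40.754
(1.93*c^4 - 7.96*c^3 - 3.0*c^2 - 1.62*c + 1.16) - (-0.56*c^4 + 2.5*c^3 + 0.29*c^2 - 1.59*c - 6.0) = 2.49*c^4 - 10.46*c^3 - 3.29*c^2 - 0.03*c + 7.16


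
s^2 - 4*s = s*(s - 4)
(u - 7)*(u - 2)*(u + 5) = u^3 - 4*u^2 - 31*u + 70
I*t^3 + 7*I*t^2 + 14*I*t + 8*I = (t + 2)*(t + 4)*(I*t + I)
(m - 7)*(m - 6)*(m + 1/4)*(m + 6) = m^4 - 27*m^3/4 - 151*m^2/4 + 243*m + 63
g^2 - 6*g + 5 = (g - 5)*(g - 1)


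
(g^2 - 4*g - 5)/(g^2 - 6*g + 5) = (g + 1)/(g - 1)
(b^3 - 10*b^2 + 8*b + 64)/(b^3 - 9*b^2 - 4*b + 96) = (b + 2)/(b + 3)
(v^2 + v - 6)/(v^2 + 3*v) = (v - 2)/v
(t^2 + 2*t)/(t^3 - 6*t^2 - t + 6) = t*(t + 2)/(t^3 - 6*t^2 - t + 6)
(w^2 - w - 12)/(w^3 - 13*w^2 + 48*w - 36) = (w^2 - w - 12)/(w^3 - 13*w^2 + 48*w - 36)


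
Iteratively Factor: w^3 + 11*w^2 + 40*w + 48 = (w + 4)*(w^2 + 7*w + 12) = (w + 3)*(w + 4)*(w + 4)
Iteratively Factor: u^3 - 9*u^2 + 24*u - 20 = (u - 2)*(u^2 - 7*u + 10) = (u - 5)*(u - 2)*(u - 2)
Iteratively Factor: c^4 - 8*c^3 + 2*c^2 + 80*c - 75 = (c - 5)*(c^3 - 3*c^2 - 13*c + 15) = (c - 5)^2*(c^2 + 2*c - 3) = (c - 5)^2*(c - 1)*(c + 3)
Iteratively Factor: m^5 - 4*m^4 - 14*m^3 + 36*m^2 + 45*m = (m + 1)*(m^4 - 5*m^3 - 9*m^2 + 45*m) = (m + 1)*(m + 3)*(m^3 - 8*m^2 + 15*m) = (m - 5)*(m + 1)*(m + 3)*(m^2 - 3*m) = m*(m - 5)*(m + 1)*(m + 3)*(m - 3)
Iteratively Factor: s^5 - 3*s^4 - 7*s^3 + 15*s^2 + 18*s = (s - 3)*(s^4 - 7*s^2 - 6*s) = (s - 3)*(s + 1)*(s^3 - s^2 - 6*s) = s*(s - 3)*(s + 1)*(s^2 - s - 6) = s*(s - 3)^2*(s + 1)*(s + 2)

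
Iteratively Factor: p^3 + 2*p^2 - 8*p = (p - 2)*(p^2 + 4*p) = (p - 2)*(p + 4)*(p)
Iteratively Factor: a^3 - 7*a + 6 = (a - 2)*(a^2 + 2*a - 3) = (a - 2)*(a + 3)*(a - 1)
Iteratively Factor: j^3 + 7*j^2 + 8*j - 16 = (j + 4)*(j^2 + 3*j - 4) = (j + 4)^2*(j - 1)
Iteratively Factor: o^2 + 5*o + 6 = (o + 2)*(o + 3)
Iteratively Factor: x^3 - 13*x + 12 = (x - 1)*(x^2 + x - 12) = (x - 3)*(x - 1)*(x + 4)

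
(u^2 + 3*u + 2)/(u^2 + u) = (u + 2)/u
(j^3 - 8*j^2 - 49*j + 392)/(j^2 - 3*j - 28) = (j^2 - j - 56)/(j + 4)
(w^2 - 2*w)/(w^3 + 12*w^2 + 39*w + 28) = w*(w - 2)/(w^3 + 12*w^2 + 39*w + 28)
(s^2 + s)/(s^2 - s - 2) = s/(s - 2)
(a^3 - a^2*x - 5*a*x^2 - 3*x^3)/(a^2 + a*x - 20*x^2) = (a^3 - a^2*x - 5*a*x^2 - 3*x^3)/(a^2 + a*x - 20*x^2)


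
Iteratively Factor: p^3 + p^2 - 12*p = (p - 3)*(p^2 + 4*p) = (p - 3)*(p + 4)*(p)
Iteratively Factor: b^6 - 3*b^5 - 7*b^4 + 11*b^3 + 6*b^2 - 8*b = (b - 1)*(b^5 - 2*b^4 - 9*b^3 + 2*b^2 + 8*b) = (b - 1)*(b + 2)*(b^4 - 4*b^3 - b^2 + 4*b) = (b - 4)*(b - 1)*(b + 2)*(b^3 - b) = (b - 4)*(b - 1)*(b + 1)*(b + 2)*(b^2 - b) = (b - 4)*(b - 1)^2*(b + 1)*(b + 2)*(b)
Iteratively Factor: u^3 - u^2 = (u - 1)*(u^2) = u*(u - 1)*(u)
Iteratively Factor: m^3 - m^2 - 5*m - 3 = (m - 3)*(m^2 + 2*m + 1) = (m - 3)*(m + 1)*(m + 1)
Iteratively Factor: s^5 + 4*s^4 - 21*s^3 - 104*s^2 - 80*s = (s + 4)*(s^4 - 21*s^2 - 20*s) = (s - 5)*(s + 4)*(s^3 + 5*s^2 + 4*s) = (s - 5)*(s + 1)*(s + 4)*(s^2 + 4*s) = (s - 5)*(s + 1)*(s + 4)^2*(s)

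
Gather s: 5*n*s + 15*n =5*n*s + 15*n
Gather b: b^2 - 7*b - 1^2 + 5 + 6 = b^2 - 7*b + 10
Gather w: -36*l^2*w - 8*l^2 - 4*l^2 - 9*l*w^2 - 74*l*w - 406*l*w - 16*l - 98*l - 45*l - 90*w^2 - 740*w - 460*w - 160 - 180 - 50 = -12*l^2 - 159*l + w^2*(-9*l - 90) + w*(-36*l^2 - 480*l - 1200) - 390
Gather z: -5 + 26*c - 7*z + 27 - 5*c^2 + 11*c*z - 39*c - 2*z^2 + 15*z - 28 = -5*c^2 - 13*c - 2*z^2 + z*(11*c + 8) - 6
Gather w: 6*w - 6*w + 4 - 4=0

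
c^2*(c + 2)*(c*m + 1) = c^4*m + 2*c^3*m + c^3 + 2*c^2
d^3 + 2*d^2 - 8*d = d*(d - 2)*(d + 4)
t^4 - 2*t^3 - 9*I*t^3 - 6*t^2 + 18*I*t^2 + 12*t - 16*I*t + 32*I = (t - 2)*(t - 8*I)*(t - 2*I)*(t + I)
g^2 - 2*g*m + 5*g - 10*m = (g + 5)*(g - 2*m)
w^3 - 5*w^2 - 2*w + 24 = (w - 4)*(w - 3)*(w + 2)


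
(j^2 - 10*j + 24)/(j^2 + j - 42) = (j - 4)/(j + 7)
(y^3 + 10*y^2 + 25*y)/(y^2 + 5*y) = y + 5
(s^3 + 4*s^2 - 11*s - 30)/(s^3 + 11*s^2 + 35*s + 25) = (s^2 - s - 6)/(s^2 + 6*s + 5)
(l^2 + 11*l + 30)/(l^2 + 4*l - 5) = (l + 6)/(l - 1)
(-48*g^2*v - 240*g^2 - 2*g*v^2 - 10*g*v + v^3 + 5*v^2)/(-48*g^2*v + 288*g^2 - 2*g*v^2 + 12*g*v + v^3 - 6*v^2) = (v + 5)/(v - 6)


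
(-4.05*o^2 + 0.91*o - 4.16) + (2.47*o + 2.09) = -4.05*o^2 + 3.38*o - 2.07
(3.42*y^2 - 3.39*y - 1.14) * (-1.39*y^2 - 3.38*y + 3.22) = -4.7538*y^4 - 6.8475*y^3 + 24.0552*y^2 - 7.0626*y - 3.6708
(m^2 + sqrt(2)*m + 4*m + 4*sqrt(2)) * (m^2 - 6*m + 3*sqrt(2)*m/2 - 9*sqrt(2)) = m^4 - 2*m^3 + 5*sqrt(2)*m^3/2 - 21*m^2 - 5*sqrt(2)*m^2 - 60*sqrt(2)*m - 6*m - 72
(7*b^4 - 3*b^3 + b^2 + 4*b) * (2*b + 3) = 14*b^5 + 15*b^4 - 7*b^3 + 11*b^2 + 12*b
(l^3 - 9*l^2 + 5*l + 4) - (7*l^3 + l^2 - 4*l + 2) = -6*l^3 - 10*l^2 + 9*l + 2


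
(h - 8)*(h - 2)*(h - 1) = h^3 - 11*h^2 + 26*h - 16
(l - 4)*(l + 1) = l^2 - 3*l - 4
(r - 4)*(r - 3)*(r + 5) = r^3 - 2*r^2 - 23*r + 60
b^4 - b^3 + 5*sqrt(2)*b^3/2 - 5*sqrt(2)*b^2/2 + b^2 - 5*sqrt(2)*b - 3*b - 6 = (b - 2)*(b + 1)*(b + sqrt(2))*(b + 3*sqrt(2)/2)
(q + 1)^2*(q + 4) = q^3 + 6*q^2 + 9*q + 4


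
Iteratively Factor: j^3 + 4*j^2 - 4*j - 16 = (j + 2)*(j^2 + 2*j - 8) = (j - 2)*(j + 2)*(j + 4)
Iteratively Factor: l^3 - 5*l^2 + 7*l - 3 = (l - 3)*(l^2 - 2*l + 1) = (l - 3)*(l - 1)*(l - 1)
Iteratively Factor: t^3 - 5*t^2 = (t)*(t^2 - 5*t) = t*(t - 5)*(t)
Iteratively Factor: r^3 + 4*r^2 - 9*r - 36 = (r - 3)*(r^2 + 7*r + 12) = (r - 3)*(r + 3)*(r + 4)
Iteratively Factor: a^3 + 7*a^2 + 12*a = (a + 3)*(a^2 + 4*a) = (a + 3)*(a + 4)*(a)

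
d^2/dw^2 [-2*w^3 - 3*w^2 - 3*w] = -12*w - 6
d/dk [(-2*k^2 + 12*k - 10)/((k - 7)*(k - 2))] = 6*(k^2 - 6*k + 13)/(k^4 - 18*k^3 + 109*k^2 - 252*k + 196)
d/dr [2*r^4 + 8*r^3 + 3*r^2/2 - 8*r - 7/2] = 8*r^3 + 24*r^2 + 3*r - 8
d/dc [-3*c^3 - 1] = -9*c^2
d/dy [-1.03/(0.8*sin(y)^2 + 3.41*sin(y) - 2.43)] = (1.648*sin(y) + 3.5123)*cos(y)/(0.8*sin(y)^2 + 3.41*sin(y) - 2.43)^2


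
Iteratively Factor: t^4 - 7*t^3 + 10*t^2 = (t - 5)*(t^3 - 2*t^2) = t*(t - 5)*(t^2 - 2*t) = t*(t - 5)*(t - 2)*(t)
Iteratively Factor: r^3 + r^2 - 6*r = (r)*(r^2 + r - 6) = r*(r - 2)*(r + 3)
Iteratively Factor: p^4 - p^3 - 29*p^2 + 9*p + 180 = (p - 3)*(p^3 + 2*p^2 - 23*p - 60) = (p - 5)*(p - 3)*(p^2 + 7*p + 12) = (p - 5)*(p - 3)*(p + 3)*(p + 4)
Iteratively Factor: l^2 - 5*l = (l - 5)*(l)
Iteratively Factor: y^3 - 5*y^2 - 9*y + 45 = (y - 5)*(y^2 - 9) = (y - 5)*(y + 3)*(y - 3)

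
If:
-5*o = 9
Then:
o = -9/5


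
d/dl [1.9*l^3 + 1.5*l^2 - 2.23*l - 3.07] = 5.7*l^2 + 3.0*l - 2.23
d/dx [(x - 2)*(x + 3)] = 2*x + 1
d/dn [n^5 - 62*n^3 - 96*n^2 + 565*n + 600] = 5*n^4 - 186*n^2 - 192*n + 565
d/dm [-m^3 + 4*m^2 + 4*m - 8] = -3*m^2 + 8*m + 4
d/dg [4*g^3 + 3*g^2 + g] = 12*g^2 + 6*g + 1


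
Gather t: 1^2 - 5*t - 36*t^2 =-36*t^2 - 5*t + 1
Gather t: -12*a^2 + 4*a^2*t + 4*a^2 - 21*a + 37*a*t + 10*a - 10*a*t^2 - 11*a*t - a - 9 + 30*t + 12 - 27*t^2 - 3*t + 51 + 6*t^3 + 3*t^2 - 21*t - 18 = -8*a^2 - 12*a + 6*t^3 + t^2*(-10*a - 24) + t*(4*a^2 + 26*a + 6) + 36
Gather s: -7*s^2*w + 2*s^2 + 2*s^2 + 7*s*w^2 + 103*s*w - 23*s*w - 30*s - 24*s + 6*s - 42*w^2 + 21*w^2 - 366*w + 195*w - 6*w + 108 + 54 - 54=s^2*(4 - 7*w) + s*(7*w^2 + 80*w - 48) - 21*w^2 - 177*w + 108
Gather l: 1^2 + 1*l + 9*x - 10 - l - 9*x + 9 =0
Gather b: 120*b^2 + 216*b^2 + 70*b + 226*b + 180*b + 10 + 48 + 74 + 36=336*b^2 + 476*b + 168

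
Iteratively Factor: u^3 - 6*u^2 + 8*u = (u)*(u^2 - 6*u + 8) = u*(u - 4)*(u - 2)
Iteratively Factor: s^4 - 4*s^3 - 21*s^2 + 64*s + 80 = (s - 4)*(s^3 - 21*s - 20) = (s - 4)*(s + 1)*(s^2 - s - 20) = (s - 4)*(s + 1)*(s + 4)*(s - 5)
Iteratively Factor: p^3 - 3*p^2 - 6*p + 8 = (p - 1)*(p^2 - 2*p - 8) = (p - 4)*(p - 1)*(p + 2)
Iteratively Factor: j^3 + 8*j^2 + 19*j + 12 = (j + 1)*(j^2 + 7*j + 12) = (j + 1)*(j + 3)*(j + 4)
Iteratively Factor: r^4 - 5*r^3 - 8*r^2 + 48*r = (r - 4)*(r^3 - r^2 - 12*r) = (r - 4)*(r + 3)*(r^2 - 4*r) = (r - 4)^2*(r + 3)*(r)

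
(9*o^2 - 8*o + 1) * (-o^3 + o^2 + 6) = -9*o^5 + 17*o^4 - 9*o^3 + 55*o^2 - 48*o + 6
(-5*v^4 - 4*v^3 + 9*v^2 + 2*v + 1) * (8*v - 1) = -40*v^5 - 27*v^4 + 76*v^3 + 7*v^2 + 6*v - 1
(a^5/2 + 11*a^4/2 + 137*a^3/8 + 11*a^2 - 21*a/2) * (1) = a^5/2 + 11*a^4/2 + 137*a^3/8 + 11*a^2 - 21*a/2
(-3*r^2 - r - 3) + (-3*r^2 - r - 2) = -6*r^2 - 2*r - 5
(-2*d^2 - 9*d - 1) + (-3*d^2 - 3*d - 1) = -5*d^2 - 12*d - 2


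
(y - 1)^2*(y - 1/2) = y^3 - 5*y^2/2 + 2*y - 1/2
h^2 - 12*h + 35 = (h - 7)*(h - 5)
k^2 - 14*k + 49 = (k - 7)^2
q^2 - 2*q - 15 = (q - 5)*(q + 3)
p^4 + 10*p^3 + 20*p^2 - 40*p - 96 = (p - 2)*(p + 2)*(p + 4)*(p + 6)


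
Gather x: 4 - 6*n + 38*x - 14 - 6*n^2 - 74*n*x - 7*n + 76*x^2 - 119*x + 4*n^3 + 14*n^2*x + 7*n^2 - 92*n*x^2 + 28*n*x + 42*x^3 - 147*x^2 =4*n^3 + n^2 - 13*n + 42*x^3 + x^2*(-92*n - 71) + x*(14*n^2 - 46*n - 81) - 10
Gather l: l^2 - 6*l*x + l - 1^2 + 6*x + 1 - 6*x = l^2 + l*(1 - 6*x)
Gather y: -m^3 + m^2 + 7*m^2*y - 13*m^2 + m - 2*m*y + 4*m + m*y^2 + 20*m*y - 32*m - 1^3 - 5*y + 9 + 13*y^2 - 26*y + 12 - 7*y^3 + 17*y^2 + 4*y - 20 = -m^3 - 12*m^2 - 27*m - 7*y^3 + y^2*(m + 30) + y*(7*m^2 + 18*m - 27)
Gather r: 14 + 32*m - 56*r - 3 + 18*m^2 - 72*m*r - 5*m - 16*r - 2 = 18*m^2 + 27*m + r*(-72*m - 72) + 9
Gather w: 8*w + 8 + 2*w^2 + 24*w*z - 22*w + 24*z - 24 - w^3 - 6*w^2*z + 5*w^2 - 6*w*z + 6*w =-w^3 + w^2*(7 - 6*z) + w*(18*z - 8) + 24*z - 16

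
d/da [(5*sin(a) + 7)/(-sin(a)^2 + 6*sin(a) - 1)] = (5*sin(a)^2 + 14*sin(a) - 47)*cos(a)/(sin(a)^2 - 6*sin(a) + 1)^2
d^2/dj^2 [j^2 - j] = 2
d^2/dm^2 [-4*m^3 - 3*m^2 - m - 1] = -24*m - 6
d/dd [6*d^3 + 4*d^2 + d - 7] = 18*d^2 + 8*d + 1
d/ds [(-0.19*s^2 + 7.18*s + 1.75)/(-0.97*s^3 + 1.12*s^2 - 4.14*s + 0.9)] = (-0.1843*s^4 + 13.9292*s^3 - 2.1625*s^2 - 4.262*s + 13.707)/(0.9409*s^6 - 2.1728*s^5 + 9.286*s^4 - 11.0196*s^3 + 19.1556*s^2 - 7.452*s + 0.81)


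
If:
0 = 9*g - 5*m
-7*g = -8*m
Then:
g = 0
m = 0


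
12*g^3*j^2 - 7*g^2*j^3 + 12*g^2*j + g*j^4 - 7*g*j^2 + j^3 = j*(-4*g + j)*(-3*g + j)*(g*j + 1)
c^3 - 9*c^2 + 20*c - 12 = (c - 6)*(c - 2)*(c - 1)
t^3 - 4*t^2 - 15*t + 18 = (t - 6)*(t - 1)*(t + 3)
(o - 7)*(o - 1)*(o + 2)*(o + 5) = o^4 - o^3 - 39*o^2 - 31*o + 70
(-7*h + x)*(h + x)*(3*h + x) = -21*h^3 - 25*h^2*x - 3*h*x^2 + x^3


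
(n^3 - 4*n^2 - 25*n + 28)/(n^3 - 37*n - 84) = (n - 1)/(n + 3)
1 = 1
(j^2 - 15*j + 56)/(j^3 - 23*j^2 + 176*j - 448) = 1/(j - 8)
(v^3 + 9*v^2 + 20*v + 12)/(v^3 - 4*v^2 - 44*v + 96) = (v^2 + 3*v + 2)/(v^2 - 10*v + 16)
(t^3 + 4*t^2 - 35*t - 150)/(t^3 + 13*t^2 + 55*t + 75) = (t - 6)/(t + 3)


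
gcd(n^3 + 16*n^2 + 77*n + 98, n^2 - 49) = n + 7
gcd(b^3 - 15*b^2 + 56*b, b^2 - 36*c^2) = 1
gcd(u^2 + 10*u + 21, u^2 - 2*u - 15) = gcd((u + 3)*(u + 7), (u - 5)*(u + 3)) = u + 3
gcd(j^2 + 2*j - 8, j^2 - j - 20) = j + 4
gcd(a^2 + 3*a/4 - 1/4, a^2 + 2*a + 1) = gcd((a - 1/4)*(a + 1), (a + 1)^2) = a + 1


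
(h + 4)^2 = h^2 + 8*h + 16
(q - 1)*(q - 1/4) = q^2 - 5*q/4 + 1/4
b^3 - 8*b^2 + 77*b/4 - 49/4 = (b - 7/2)^2*(b - 1)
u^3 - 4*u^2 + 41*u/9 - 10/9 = (u - 2)*(u - 5/3)*(u - 1/3)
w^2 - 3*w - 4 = (w - 4)*(w + 1)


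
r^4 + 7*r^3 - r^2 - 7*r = r*(r - 1)*(r + 1)*(r + 7)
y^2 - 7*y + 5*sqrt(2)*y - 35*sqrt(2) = (y - 7)*(y + 5*sqrt(2))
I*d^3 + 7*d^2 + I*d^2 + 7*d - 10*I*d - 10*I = (d - 5*I)*(d - 2*I)*(I*d + I)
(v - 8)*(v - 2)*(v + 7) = v^3 - 3*v^2 - 54*v + 112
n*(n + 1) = n^2 + n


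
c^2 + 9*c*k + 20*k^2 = (c + 4*k)*(c + 5*k)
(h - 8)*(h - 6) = h^2 - 14*h + 48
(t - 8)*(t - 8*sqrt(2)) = t^2 - 8*sqrt(2)*t - 8*t + 64*sqrt(2)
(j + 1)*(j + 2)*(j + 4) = j^3 + 7*j^2 + 14*j + 8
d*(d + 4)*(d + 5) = d^3 + 9*d^2 + 20*d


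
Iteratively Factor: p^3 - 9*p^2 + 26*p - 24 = (p - 2)*(p^2 - 7*p + 12) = (p - 4)*(p - 2)*(p - 3)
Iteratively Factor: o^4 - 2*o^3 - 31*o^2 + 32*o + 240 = (o + 4)*(o^3 - 6*o^2 - 7*o + 60) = (o - 5)*(o + 4)*(o^2 - o - 12) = (o - 5)*(o + 3)*(o + 4)*(o - 4)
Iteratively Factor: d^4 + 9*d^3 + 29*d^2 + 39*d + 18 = (d + 1)*(d^3 + 8*d^2 + 21*d + 18) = (d + 1)*(d + 2)*(d^2 + 6*d + 9) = (d + 1)*(d + 2)*(d + 3)*(d + 3)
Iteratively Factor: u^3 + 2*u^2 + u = (u + 1)*(u^2 + u) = u*(u + 1)*(u + 1)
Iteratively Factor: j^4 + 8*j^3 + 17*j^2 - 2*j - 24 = (j + 3)*(j^3 + 5*j^2 + 2*j - 8) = (j + 2)*(j + 3)*(j^2 + 3*j - 4) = (j + 2)*(j + 3)*(j + 4)*(j - 1)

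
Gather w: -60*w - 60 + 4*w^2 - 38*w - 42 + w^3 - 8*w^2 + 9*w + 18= w^3 - 4*w^2 - 89*w - 84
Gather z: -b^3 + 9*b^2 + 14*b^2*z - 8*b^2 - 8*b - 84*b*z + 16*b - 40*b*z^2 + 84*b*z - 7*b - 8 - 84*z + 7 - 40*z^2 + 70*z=-b^3 + b^2 + b + z^2*(-40*b - 40) + z*(14*b^2 - 14) - 1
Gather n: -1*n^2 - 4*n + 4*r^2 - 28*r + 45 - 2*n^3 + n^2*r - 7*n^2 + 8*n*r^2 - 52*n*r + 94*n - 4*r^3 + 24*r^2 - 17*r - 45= -2*n^3 + n^2*(r - 8) + n*(8*r^2 - 52*r + 90) - 4*r^3 + 28*r^2 - 45*r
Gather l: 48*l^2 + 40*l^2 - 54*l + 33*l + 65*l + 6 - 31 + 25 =88*l^2 + 44*l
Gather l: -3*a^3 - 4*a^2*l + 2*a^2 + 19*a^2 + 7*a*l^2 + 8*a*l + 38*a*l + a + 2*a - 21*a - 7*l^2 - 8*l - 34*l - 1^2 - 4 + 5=-3*a^3 + 21*a^2 - 18*a + l^2*(7*a - 7) + l*(-4*a^2 + 46*a - 42)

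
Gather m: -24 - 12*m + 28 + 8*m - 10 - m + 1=-5*m - 5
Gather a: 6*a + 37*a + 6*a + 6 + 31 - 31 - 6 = 49*a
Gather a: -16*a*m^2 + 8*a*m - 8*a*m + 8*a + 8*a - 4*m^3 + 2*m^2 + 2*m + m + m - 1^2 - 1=a*(16 - 16*m^2) - 4*m^3 + 2*m^2 + 4*m - 2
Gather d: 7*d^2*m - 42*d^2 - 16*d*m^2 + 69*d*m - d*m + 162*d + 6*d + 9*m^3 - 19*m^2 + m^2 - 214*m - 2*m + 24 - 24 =d^2*(7*m - 42) + d*(-16*m^2 + 68*m + 168) + 9*m^3 - 18*m^2 - 216*m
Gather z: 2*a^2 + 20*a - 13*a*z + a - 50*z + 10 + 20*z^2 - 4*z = 2*a^2 + 21*a + 20*z^2 + z*(-13*a - 54) + 10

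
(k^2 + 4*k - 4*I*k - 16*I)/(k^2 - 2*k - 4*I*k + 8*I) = (k + 4)/(k - 2)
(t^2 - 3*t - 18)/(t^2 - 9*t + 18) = (t + 3)/(t - 3)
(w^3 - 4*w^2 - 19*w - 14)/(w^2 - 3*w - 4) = (w^2 - 5*w - 14)/(w - 4)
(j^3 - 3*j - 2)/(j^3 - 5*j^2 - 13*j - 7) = (j - 2)/(j - 7)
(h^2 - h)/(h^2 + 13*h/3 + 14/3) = 3*h*(h - 1)/(3*h^2 + 13*h + 14)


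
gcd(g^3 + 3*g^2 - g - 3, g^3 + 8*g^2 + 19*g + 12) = g^2 + 4*g + 3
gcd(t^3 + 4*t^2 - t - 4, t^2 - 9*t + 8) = t - 1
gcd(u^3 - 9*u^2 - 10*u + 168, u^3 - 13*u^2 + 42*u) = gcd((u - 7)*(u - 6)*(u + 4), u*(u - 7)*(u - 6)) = u^2 - 13*u + 42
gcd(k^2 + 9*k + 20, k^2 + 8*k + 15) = k + 5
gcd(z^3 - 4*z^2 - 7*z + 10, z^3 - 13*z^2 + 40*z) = z - 5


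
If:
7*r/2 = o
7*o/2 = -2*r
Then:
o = 0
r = 0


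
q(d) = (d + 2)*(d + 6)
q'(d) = 2*d + 8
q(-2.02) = -0.08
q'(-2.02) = 3.96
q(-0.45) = 8.60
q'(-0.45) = 7.10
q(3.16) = 47.27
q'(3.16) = 14.32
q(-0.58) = 7.70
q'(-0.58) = 6.84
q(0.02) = 12.16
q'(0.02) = 8.04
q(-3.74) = -3.93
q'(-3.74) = 0.52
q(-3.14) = -3.26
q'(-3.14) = 1.72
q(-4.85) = -3.28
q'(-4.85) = -1.70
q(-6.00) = 0.00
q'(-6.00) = -4.00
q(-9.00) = 21.00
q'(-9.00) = -10.00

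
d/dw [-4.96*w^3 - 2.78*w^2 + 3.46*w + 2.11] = -14.88*w^2 - 5.56*w + 3.46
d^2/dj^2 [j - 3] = 0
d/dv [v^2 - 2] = 2*v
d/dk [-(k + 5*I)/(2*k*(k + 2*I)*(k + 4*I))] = (k^3 + 21*I*k^2/2 - 30*k - 20*I)/(k^2*(k^4 + 12*I*k^3 - 52*k^2 - 96*I*k + 64))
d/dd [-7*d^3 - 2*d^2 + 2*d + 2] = -21*d^2 - 4*d + 2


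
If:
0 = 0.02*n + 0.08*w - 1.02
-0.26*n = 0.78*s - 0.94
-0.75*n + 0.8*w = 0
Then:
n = 10.74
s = -2.37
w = 10.07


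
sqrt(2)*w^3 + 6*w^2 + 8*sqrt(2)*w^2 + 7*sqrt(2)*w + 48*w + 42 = (w + 7)*(w + 3*sqrt(2))*(sqrt(2)*w + sqrt(2))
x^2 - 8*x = x*(x - 8)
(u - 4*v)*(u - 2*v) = u^2 - 6*u*v + 8*v^2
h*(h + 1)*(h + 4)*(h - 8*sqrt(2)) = h^4 - 8*sqrt(2)*h^3 + 5*h^3 - 40*sqrt(2)*h^2 + 4*h^2 - 32*sqrt(2)*h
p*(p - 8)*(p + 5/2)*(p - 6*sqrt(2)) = p^4 - 6*sqrt(2)*p^3 - 11*p^3/2 - 20*p^2 + 33*sqrt(2)*p^2 + 120*sqrt(2)*p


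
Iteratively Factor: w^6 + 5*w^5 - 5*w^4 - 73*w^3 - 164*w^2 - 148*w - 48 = (w + 3)*(w^5 + 2*w^4 - 11*w^3 - 40*w^2 - 44*w - 16) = (w - 4)*(w + 3)*(w^4 + 6*w^3 + 13*w^2 + 12*w + 4) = (w - 4)*(w + 2)*(w + 3)*(w^3 + 4*w^2 + 5*w + 2) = (w - 4)*(w + 1)*(w + 2)*(w + 3)*(w^2 + 3*w + 2) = (w - 4)*(w + 1)*(w + 2)^2*(w + 3)*(w + 1)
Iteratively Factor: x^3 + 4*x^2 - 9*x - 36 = (x + 3)*(x^2 + x - 12) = (x + 3)*(x + 4)*(x - 3)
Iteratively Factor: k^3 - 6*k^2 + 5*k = (k - 5)*(k^2 - k) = (k - 5)*(k - 1)*(k)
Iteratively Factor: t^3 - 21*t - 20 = (t + 1)*(t^2 - t - 20) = (t - 5)*(t + 1)*(t + 4)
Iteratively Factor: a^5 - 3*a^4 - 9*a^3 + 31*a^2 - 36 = (a - 3)*(a^4 - 9*a^2 + 4*a + 12) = (a - 3)*(a + 3)*(a^3 - 3*a^2 + 4) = (a - 3)*(a + 1)*(a + 3)*(a^2 - 4*a + 4) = (a - 3)*(a - 2)*(a + 1)*(a + 3)*(a - 2)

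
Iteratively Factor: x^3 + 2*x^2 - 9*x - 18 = (x + 3)*(x^2 - x - 6) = (x + 2)*(x + 3)*(x - 3)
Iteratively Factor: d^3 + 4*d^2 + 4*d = (d + 2)*(d^2 + 2*d) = d*(d + 2)*(d + 2)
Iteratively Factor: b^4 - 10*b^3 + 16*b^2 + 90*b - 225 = (b - 5)*(b^3 - 5*b^2 - 9*b + 45) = (b - 5)*(b - 3)*(b^2 - 2*b - 15) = (b - 5)^2*(b - 3)*(b + 3)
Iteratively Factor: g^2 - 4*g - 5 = (g + 1)*(g - 5)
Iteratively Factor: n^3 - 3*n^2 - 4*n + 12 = (n - 3)*(n^2 - 4) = (n - 3)*(n - 2)*(n + 2)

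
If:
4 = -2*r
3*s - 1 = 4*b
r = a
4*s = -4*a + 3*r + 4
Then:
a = -2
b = 7/8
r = -2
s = 3/2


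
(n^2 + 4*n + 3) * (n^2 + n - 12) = n^4 + 5*n^3 - 5*n^2 - 45*n - 36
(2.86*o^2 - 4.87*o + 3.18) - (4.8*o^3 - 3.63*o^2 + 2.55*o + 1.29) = -4.8*o^3 + 6.49*o^2 - 7.42*o + 1.89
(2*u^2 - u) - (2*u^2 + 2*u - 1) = 1 - 3*u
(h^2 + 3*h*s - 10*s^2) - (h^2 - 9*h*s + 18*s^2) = 12*h*s - 28*s^2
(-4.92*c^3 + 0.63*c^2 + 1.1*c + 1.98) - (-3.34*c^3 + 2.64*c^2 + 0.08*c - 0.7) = -1.58*c^3 - 2.01*c^2 + 1.02*c + 2.68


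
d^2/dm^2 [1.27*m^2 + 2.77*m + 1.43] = 2.54000000000000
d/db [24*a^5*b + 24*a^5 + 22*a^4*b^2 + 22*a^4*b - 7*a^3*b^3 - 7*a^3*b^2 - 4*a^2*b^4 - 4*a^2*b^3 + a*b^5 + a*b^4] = a*(24*a^4 + 44*a^3*b + 22*a^3 - 21*a^2*b^2 - 14*a^2*b - 16*a*b^3 - 12*a*b^2 + 5*b^4 + 4*b^3)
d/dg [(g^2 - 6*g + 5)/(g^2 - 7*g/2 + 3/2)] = 2*(5*g^2 - 14*g + 17)/(4*g^4 - 28*g^3 + 61*g^2 - 42*g + 9)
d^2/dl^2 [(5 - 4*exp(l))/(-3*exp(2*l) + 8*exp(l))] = 4*(9*exp(3*l) - 21*exp(2*l) + 90*exp(l) - 80)*exp(-l)/(27*exp(3*l) - 216*exp(2*l) + 576*exp(l) - 512)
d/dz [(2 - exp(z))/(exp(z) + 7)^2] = (exp(z) - 11)*exp(z)/(exp(z) + 7)^3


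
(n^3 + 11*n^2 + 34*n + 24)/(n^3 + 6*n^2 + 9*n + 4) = (n + 6)/(n + 1)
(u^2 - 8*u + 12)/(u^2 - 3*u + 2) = (u - 6)/(u - 1)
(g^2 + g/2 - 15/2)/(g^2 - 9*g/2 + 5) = (g + 3)/(g - 2)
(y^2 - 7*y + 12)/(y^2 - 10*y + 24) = (y - 3)/(y - 6)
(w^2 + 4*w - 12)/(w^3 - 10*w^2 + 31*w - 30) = (w + 6)/(w^2 - 8*w + 15)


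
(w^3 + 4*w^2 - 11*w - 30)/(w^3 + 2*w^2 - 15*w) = (w + 2)/w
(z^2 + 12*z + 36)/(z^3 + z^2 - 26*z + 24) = (z + 6)/(z^2 - 5*z + 4)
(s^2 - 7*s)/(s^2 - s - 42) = s/(s + 6)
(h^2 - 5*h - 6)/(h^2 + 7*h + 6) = (h - 6)/(h + 6)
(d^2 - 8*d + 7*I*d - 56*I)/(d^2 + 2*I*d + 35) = (d - 8)/(d - 5*I)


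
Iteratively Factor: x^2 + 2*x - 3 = (x + 3)*(x - 1)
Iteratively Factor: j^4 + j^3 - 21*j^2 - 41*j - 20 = (j + 4)*(j^3 - 3*j^2 - 9*j - 5) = (j - 5)*(j + 4)*(j^2 + 2*j + 1) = (j - 5)*(j + 1)*(j + 4)*(j + 1)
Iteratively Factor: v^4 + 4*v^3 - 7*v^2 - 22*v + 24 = (v - 2)*(v^3 + 6*v^2 + 5*v - 12) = (v - 2)*(v + 3)*(v^2 + 3*v - 4) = (v - 2)*(v + 3)*(v + 4)*(v - 1)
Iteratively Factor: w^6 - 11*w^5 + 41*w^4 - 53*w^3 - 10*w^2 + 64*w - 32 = (w - 2)*(w^5 - 9*w^4 + 23*w^3 - 7*w^2 - 24*w + 16) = (w - 2)*(w - 1)*(w^4 - 8*w^3 + 15*w^2 + 8*w - 16) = (w - 2)*(w - 1)*(w + 1)*(w^3 - 9*w^2 + 24*w - 16) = (w - 2)*(w - 1)^2*(w + 1)*(w^2 - 8*w + 16) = (w - 4)*(w - 2)*(w - 1)^2*(w + 1)*(w - 4)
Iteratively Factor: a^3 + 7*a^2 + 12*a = (a)*(a^2 + 7*a + 12) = a*(a + 3)*(a + 4)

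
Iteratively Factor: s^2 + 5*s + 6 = (s + 2)*(s + 3)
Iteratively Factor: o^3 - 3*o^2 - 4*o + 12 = (o + 2)*(o^2 - 5*o + 6) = (o - 3)*(o + 2)*(o - 2)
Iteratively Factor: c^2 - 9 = (c + 3)*(c - 3)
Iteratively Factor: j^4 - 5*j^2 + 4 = (j - 1)*(j^3 + j^2 - 4*j - 4) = (j - 1)*(j + 1)*(j^2 - 4) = (j - 2)*(j - 1)*(j + 1)*(j + 2)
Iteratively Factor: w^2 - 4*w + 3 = (w - 3)*(w - 1)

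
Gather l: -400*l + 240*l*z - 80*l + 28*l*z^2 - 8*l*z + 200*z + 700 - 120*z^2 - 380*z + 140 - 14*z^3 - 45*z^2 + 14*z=l*(28*z^2 + 232*z - 480) - 14*z^3 - 165*z^2 - 166*z + 840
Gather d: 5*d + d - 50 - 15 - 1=6*d - 66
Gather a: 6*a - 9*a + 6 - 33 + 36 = 9 - 3*a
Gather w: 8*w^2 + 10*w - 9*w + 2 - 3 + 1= 8*w^2 + w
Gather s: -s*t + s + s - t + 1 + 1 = s*(2 - t) - t + 2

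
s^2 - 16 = (s - 4)*(s + 4)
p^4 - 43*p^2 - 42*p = p*(p - 7)*(p + 1)*(p + 6)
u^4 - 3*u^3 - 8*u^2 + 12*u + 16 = (u - 4)*(u - 2)*(u + 1)*(u + 2)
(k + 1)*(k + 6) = k^2 + 7*k + 6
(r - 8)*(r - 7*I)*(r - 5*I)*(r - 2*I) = r^4 - 8*r^3 - 14*I*r^3 - 59*r^2 + 112*I*r^2 + 472*r + 70*I*r - 560*I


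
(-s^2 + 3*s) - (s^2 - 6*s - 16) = -2*s^2 + 9*s + 16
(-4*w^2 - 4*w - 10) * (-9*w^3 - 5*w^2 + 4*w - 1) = 36*w^5 + 56*w^4 + 94*w^3 + 38*w^2 - 36*w + 10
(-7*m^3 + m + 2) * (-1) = 7*m^3 - m - 2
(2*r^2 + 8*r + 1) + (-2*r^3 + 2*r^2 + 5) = -2*r^3 + 4*r^2 + 8*r + 6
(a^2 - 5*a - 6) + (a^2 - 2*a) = 2*a^2 - 7*a - 6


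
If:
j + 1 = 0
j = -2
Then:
No Solution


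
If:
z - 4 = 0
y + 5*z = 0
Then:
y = -20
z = 4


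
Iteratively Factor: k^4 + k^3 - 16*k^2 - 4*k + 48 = (k + 4)*(k^3 - 3*k^2 - 4*k + 12) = (k - 2)*(k + 4)*(k^2 - k - 6) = (k - 3)*(k - 2)*(k + 4)*(k + 2)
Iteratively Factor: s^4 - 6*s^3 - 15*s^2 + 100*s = (s)*(s^3 - 6*s^2 - 15*s + 100) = s*(s - 5)*(s^2 - s - 20) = s*(s - 5)^2*(s + 4)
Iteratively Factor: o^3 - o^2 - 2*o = (o - 2)*(o^2 + o) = o*(o - 2)*(o + 1)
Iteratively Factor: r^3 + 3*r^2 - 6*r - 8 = (r - 2)*(r^2 + 5*r + 4) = (r - 2)*(r + 1)*(r + 4)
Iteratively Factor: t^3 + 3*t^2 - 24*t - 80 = (t + 4)*(t^2 - t - 20) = (t + 4)^2*(t - 5)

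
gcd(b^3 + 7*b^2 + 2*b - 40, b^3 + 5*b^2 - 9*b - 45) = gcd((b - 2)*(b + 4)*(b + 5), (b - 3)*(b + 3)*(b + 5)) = b + 5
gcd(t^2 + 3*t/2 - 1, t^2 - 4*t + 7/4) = t - 1/2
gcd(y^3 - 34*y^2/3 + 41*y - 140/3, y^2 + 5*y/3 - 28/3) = y - 7/3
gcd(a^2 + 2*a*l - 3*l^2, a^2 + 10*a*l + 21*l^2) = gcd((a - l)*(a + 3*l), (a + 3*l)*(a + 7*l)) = a + 3*l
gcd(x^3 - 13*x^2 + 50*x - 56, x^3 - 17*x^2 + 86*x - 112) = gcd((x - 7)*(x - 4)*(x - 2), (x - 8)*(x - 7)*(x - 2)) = x^2 - 9*x + 14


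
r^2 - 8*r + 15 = (r - 5)*(r - 3)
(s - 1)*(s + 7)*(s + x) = s^3 + s^2*x + 6*s^2 + 6*s*x - 7*s - 7*x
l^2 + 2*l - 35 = (l - 5)*(l + 7)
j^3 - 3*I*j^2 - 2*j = j*(j - 2*I)*(j - I)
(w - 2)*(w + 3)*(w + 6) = w^3 + 7*w^2 - 36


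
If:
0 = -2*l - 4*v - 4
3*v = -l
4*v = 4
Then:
No Solution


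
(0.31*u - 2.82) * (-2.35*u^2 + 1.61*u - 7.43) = -0.7285*u^3 + 7.1261*u^2 - 6.8435*u + 20.9526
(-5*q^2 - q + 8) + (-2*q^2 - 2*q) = -7*q^2 - 3*q + 8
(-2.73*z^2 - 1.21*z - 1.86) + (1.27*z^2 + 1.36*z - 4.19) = -1.46*z^2 + 0.15*z - 6.05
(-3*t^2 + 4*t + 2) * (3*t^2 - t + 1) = -9*t^4 + 15*t^3 - t^2 + 2*t + 2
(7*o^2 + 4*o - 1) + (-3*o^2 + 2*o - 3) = 4*o^2 + 6*o - 4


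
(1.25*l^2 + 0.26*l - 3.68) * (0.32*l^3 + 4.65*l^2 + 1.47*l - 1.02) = 0.4*l^5 + 5.8957*l^4 + 1.8689*l^3 - 18.0048*l^2 - 5.6748*l + 3.7536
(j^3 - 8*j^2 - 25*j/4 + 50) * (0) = 0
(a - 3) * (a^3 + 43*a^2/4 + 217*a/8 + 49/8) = a^4 + 31*a^3/4 - 41*a^2/8 - 301*a/4 - 147/8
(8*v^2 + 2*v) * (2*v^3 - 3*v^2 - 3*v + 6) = 16*v^5 - 20*v^4 - 30*v^3 + 42*v^2 + 12*v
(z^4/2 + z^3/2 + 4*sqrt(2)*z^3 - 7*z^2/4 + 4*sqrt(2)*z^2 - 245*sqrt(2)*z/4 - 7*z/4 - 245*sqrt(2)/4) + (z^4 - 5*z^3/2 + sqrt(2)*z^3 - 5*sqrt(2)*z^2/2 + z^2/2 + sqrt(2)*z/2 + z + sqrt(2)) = 3*z^4/2 - 2*z^3 + 5*sqrt(2)*z^3 - 5*z^2/4 + 3*sqrt(2)*z^2/2 - 243*sqrt(2)*z/4 - 3*z/4 - 241*sqrt(2)/4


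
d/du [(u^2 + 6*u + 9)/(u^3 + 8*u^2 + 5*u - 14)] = (-u^4 - 12*u^3 - 70*u^2 - 172*u - 129)/(u^6 + 16*u^5 + 74*u^4 + 52*u^3 - 199*u^2 - 140*u + 196)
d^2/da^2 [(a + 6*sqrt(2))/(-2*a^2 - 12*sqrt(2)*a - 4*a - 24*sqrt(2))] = -1/(a^3 + 6*a^2 + 12*a + 8)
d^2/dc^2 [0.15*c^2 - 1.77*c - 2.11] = 0.300000000000000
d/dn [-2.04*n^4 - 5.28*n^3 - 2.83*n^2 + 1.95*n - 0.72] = -8.16*n^3 - 15.84*n^2 - 5.66*n + 1.95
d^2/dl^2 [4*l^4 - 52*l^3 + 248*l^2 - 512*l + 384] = 48*l^2 - 312*l + 496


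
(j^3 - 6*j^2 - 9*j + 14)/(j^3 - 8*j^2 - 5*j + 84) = (j^2 + j - 2)/(j^2 - j - 12)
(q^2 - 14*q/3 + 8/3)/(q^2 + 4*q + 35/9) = 3*(3*q^2 - 14*q + 8)/(9*q^2 + 36*q + 35)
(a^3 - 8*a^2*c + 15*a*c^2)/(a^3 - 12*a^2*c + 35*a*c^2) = (a - 3*c)/(a - 7*c)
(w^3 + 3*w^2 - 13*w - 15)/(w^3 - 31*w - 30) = (w - 3)/(w - 6)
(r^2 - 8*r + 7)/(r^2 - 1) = (r - 7)/(r + 1)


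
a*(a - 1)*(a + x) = a^3 + a^2*x - a^2 - a*x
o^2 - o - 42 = (o - 7)*(o + 6)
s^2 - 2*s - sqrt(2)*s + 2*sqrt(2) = (s - 2)*(s - sqrt(2))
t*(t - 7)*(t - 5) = t^3 - 12*t^2 + 35*t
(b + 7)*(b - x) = b^2 - b*x + 7*b - 7*x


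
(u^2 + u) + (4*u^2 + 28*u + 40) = 5*u^2 + 29*u + 40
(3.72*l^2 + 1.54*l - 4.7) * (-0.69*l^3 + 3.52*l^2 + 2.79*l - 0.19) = -2.5668*l^5 + 12.0318*l^4 + 19.0426*l^3 - 12.9542*l^2 - 13.4056*l + 0.893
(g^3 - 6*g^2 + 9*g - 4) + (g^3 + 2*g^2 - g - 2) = 2*g^3 - 4*g^2 + 8*g - 6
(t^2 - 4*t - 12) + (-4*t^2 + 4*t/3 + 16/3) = -3*t^2 - 8*t/3 - 20/3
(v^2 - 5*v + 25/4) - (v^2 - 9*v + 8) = 4*v - 7/4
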